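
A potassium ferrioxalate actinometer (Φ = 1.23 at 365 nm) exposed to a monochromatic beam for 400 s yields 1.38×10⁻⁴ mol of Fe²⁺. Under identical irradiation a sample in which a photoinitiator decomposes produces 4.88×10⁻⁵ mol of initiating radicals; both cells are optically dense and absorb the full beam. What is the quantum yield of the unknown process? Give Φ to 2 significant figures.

Photons absorbed by the actinometer: 1.38×10⁻⁴ / 1.23 = 1.122×10⁻⁴ mol.
Φ(unknown) = 4.88×10⁻⁵ / 1.122×10⁻⁴ = 0.43.

Φ = 0.43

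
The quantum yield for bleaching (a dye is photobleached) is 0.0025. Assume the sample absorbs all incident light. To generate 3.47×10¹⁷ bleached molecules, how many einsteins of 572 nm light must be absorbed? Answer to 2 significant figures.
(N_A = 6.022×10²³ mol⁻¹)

2.3×10⁻⁴ einstein

Product: 3.47×10¹⁷ / 6.022×10²³ = 5.762×10⁻⁷ mol.
Photons that must be absorbed: 5.762×10⁻⁷ / 0.0025 = 2.305×10⁻⁴ mol.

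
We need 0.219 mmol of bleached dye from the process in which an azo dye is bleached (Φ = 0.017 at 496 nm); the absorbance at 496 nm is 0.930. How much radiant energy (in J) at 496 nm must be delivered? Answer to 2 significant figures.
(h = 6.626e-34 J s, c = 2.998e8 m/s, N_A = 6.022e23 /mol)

Product: 0.219 mmol = 2.19e-4 mol.
Photons that must be absorbed: 2.19e-4 / 0.017 = 0.01288 mol.
Fraction absorbed: 1 − 10^(−0.930) = 0.8825.
Incident photons needed: 0.01288 / 0.8825 = 0.01459 mol.
Photon energy: hc/λ = 4.005e-19 J; per mole, 2.412e5 J mol⁻¹.
Energy required: 0.01459 × 2.412e5 = 3500 J.

3500 J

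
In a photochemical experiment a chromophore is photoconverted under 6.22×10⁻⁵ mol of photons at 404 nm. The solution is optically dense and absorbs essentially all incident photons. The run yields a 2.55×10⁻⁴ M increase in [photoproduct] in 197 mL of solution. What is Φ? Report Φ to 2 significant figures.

Product: (2.55×10⁻⁴ M)(0.197 L) = 5.024×10⁻⁵ mol.
Φ = 5.024×10⁻⁵ mol / 6.22×10⁻⁵ mol photons = 0.81.

Φ = 0.81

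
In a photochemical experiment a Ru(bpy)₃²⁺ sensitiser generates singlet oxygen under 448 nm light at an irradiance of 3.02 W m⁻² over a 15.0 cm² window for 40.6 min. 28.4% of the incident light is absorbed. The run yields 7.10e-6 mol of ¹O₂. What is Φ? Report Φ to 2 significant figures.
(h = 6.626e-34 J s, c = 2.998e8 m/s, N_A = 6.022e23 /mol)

Φ = 0.60

Photon energy at 448 nm: hc/λ = (6.626e-34)(2.998e8)/(448e-9) = 4.434e-19 J.
Energy delivered: (3.02 W m⁻²)(15.0e-4 m²)(2436 s) = 11.04 J.
Photons incident: 11.04 / 4.434e-19 = 2.490e19, i.e. 2.490e19/6.022e23 = 4.135e-5 mol.
Photons absorbed: 0.284 × 4.135e-5 = 1.174e-5 mol.
Φ = 7.10e-6 mol / 1.174e-5 mol photons = 0.60.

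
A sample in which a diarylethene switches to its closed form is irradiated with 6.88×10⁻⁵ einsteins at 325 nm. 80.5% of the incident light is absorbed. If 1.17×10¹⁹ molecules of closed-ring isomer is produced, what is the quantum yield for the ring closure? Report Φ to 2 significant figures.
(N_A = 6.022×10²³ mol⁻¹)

Product: 1.17×10¹⁹ / 6.022×10²³ = 1.943×10⁻⁵ mol.
Photons absorbed: 0.805 × 6.88×10⁻⁵ = 5.538×10⁻⁵ mol.
Φ = 1.943×10⁻⁵ mol / 5.538×10⁻⁵ mol photons = 0.35.

Φ = 0.35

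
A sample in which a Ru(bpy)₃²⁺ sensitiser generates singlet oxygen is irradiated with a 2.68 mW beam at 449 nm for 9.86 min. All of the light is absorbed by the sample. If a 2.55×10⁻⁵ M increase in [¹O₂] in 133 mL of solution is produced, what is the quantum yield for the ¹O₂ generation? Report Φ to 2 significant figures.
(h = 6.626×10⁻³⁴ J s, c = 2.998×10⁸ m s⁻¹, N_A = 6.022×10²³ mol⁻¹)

Product: (2.55×10⁻⁵ M)(0.133 L) = 3.392×10⁻⁶ mol.
Photon energy at 449 nm: hc/λ = (6.626×10⁻³⁴)(2.998×10⁸)/(449×10⁻⁹) = 4.424×10⁻¹⁹ J.
Energy delivered: (2.68 mW)(591.6 s) = 1.585 J.
Photons incident: 1.585 / 4.424×10⁻¹⁹ = 3.583×10¹⁸, i.e. 3.583×10¹⁸/6.022×10²³ = 5.950×10⁻⁶ mol.
Φ = 3.392×10⁻⁶ mol / 5.950×10⁻⁶ mol photons = 0.57.

Φ = 0.57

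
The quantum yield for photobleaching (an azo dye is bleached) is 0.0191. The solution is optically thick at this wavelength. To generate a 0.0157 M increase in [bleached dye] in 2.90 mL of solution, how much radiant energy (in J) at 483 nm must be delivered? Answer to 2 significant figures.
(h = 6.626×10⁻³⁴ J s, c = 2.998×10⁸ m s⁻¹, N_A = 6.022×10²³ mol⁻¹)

Product: (0.0157 M)(0.0029 L) = 4.553×10⁻⁵ mol.
Photons that must be absorbed: 4.553×10⁻⁵ / 0.0191 = 0.002384 mol.
Photon energy: hc/λ = 4.113×10⁻¹⁹ J; per mole, 2.477×10⁵ J mol⁻¹.
Energy required: 0.002384 × 2.477×10⁵ = 590 J.

590 J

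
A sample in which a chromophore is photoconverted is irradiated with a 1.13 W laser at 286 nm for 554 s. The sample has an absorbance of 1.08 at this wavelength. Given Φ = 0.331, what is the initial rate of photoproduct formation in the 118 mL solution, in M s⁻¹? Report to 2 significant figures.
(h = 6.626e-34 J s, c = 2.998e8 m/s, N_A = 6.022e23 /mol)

6.9e-6 M s⁻¹

Photon energy at 286 nm: hc/λ = (6.626e-34)(2.998e8)/(286e-9) = 6.946e-19 J.
Energy delivered: (1.13 W)(554 s) = 626.0 J.
Photons incident: 626.0 / 6.946e-19 = 9.012e20, i.e. 9.012e20/6.022e23 = 0.001497 mol.
Fraction absorbed: 1 − 10^(−1.08) = 0.9168.
Photons absorbed: 0.9168 × 0.001497 = 0.001372 mol.
Product formed: 0.331 × 0.001372 = 4.541e-4 mol.
Rate: 4.541e-4 mol / (554 s × 0.118 L) = 6.9e-6 M s⁻¹.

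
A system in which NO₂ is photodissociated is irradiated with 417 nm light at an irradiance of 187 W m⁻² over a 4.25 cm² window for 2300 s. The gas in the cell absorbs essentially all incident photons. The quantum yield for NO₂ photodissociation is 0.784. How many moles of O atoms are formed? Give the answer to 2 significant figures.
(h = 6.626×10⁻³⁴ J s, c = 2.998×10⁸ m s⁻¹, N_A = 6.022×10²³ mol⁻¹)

5.0×10⁻⁴ mol

Photon energy at 417 nm: hc/λ = (6.626×10⁻³⁴)(2.998×10⁸)/(417×10⁻⁹) = 4.764×10⁻¹⁹ J.
Energy delivered: (187 W m⁻²)(4.25×10⁻⁴ m²)(2300 s) = 182.8 J.
Photons incident: 182.8 / 4.764×10⁻¹⁹ = 3.837×10²⁰, i.e. 3.837×10²⁰/6.022×10²³ = 6.372×10⁻⁴ mol.
Product: Φ × n_abs = 0.784 × 6.372×10⁻⁴ = 4.996×10⁻⁴ mol.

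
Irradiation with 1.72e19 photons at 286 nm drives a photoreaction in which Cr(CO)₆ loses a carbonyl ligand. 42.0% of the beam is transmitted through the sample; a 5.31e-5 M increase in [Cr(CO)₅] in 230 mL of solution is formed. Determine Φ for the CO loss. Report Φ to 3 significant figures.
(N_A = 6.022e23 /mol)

Φ = 0.737

Product: (5.31e-5 M)(0.23 L) = 1.221e-5 mol.
Moles of photons: 1.72e19 / 6.022e23 = 2.856e-5 mol.
Fraction absorbed: 1 − 42.0/100 = 0.5800.
Photons absorbed: 0.5800 × 2.856e-5 = 1.656e-5 mol.
Φ = 1.221e-5 mol / 1.656e-5 mol photons = 0.737.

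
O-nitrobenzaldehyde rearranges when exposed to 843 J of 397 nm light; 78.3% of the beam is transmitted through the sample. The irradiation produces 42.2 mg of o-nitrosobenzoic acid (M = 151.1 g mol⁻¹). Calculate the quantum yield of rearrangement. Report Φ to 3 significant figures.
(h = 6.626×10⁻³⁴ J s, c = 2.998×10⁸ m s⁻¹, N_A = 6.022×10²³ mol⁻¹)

Φ = 0.460

Product: 42.2 mg / 151.1 g mol⁻¹ = 2.793×10⁻⁴ mol.
Photon energy at 397 nm: hc/λ = (6.626×10⁻³⁴)(2.998×10⁸)/(397×10⁻⁹) = 5.004×10⁻¹⁹ J.
Photons incident: 843 / 5.004×10⁻¹⁹ = 1.685×10²¹, i.e. 1.685×10²¹/6.022×10²³ = 0.002798 mol.
Fraction absorbed: 1 − 78.3/100 = 0.2170.
Photons absorbed: 0.2170 × 0.002798 = 6.072×10⁻⁴ mol.
Φ = 2.793×10⁻⁴ mol / 6.072×10⁻⁴ mol photons = 0.460.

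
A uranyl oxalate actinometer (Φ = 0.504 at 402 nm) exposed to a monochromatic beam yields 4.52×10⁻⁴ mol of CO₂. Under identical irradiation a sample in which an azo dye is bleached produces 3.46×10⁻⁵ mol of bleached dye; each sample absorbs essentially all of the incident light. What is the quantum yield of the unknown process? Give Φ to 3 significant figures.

Photons absorbed by the actinometer: 4.52×10⁻⁴ / 0.504 = 8.968×10⁻⁴ mol.
Φ(unknown) = 3.46×10⁻⁵ / 8.968×10⁻⁴ = 0.0386.

Φ = 0.0386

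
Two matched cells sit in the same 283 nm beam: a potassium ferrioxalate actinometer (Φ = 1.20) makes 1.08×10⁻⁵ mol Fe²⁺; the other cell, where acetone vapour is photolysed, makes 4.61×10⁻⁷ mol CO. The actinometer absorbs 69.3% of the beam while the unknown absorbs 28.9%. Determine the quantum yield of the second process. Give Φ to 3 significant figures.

Photons absorbed by the actinometer: 1.08×10⁻⁵ / 1.20 = 9.000×10⁻⁶ mol.
Incident flux: 9.000×10⁻⁶ / 0.693 = 1.299×10⁻⁵ einstein.
Absorbed by unknown: 0.289 × 1.299×10⁻⁵ = 3.754×10⁻⁶ mol.
Φ(unknown) = 4.61×10⁻⁷ / 3.754×10⁻⁶ = 0.123.

Φ = 0.123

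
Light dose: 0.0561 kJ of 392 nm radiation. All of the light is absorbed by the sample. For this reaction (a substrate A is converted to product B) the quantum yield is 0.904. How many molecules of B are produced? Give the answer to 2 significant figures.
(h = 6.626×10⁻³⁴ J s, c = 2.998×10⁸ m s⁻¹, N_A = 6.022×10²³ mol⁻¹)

Photon energy at 392 nm: hc/λ = (6.626×10⁻³⁴)(2.998×10⁸)/(392×10⁻⁹) = 5.068×10⁻¹⁹ J.
Incident energy: 0.0561 kJ = 56.1 J.
Photons incident: 56.1 / 5.068×10⁻¹⁹ = 1.107×10²⁰, i.e. 1.107×10²⁰/6.022×10²³ = 1.838×10⁻⁴ mol.
Product: Φ × n_abs = 0.904 × 1.838×10⁻⁴ = 1.662×10⁻⁴ mol.
As a count: 1.662×10⁻⁴ × 6.022×10²³ = 1.0×10²⁰.

1.0×10²⁰ molecules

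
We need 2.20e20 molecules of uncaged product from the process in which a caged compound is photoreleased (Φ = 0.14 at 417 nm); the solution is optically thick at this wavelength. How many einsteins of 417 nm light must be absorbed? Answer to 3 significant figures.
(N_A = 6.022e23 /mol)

Product: 2.20e20 / 6.022e23 = 3.653e-4 mol.
Photons that must be absorbed: 3.653e-4 / 0.14 = 0.002609 mol.

0.00261 einstein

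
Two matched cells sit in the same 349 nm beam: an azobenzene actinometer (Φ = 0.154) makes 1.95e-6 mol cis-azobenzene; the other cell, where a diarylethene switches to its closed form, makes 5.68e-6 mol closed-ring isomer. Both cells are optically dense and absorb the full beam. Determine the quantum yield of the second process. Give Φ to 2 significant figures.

Photons absorbed by the actinometer: 1.95e-6 / 0.154 = 1.266e-5 mol.
Φ(unknown) = 5.68e-6 / 1.266e-5 = 0.45.

Φ = 0.45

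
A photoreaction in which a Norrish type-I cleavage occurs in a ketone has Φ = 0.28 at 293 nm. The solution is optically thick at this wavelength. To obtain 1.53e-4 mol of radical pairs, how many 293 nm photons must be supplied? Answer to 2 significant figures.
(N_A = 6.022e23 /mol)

3.3e20 photons

Photons that must be absorbed: 1.53e-4 / 0.28 = 5.464e-4 mol.
Photon count: 5.464e-4 × 6.022e23 = 3.3e20.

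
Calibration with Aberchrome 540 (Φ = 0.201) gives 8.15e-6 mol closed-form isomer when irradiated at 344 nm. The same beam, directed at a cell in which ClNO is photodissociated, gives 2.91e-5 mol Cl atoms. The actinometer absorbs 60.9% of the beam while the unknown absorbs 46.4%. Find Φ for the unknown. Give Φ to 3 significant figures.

Φ = 0.942

Photons absorbed by the actinometer: 8.15e-6 / 0.201 = 4.055e-5 mol.
Incident flux: 4.055e-5 / 0.609 = 6.658e-5 einstein.
Absorbed by unknown: 0.464 × 6.658e-5 = 3.089e-5 mol.
Φ(unknown) = 2.91e-5 / 3.089e-5 = 0.942.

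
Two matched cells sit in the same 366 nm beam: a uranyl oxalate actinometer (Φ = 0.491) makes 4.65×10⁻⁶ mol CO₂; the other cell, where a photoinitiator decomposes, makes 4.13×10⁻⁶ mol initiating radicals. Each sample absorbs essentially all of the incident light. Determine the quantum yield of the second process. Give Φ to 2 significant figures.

Φ = 0.44

Photons absorbed by the actinometer: 4.65×10⁻⁶ / 0.491 = 9.470×10⁻⁶ mol.
Φ(unknown) = 4.13×10⁻⁶ / 9.470×10⁻⁶ = 0.44.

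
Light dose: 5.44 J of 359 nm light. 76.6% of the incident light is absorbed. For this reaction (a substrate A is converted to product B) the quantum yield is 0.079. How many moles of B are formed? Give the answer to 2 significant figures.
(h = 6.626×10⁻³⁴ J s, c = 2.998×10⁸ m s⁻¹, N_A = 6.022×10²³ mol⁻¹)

Photon energy at 359 nm: hc/λ = (6.626×10⁻³⁴)(2.998×10⁸)/(359×10⁻⁹) = 5.533×10⁻¹⁹ J.
Photons incident: 5.44 / 5.533×10⁻¹⁹ = 9.832×10¹⁸, i.e. 9.832×10¹⁸/6.022×10²³ = 1.633×10⁻⁵ mol.
Photons absorbed: 0.766 × 1.633×10⁻⁵ = 1.251×10⁻⁵ mol.
Product: Φ × n_abs = 0.079 × 1.251×10⁻⁵ = 9.883×10⁻⁷ mol.

9.9×10⁻⁷ mol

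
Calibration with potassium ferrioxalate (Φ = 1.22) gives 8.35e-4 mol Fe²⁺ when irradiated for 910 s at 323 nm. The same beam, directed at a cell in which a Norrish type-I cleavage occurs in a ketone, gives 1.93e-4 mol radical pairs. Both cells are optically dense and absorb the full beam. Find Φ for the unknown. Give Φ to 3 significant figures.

Photons absorbed by the actinometer: 8.35e-4 / 1.22 = 6.844e-4 mol.
Φ(unknown) = 1.93e-4 / 6.844e-4 = 0.282.

Φ = 0.282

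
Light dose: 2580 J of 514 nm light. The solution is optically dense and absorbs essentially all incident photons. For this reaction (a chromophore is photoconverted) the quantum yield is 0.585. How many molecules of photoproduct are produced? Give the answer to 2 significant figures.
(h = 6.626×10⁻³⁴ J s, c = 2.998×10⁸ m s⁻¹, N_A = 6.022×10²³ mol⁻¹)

3.9×10²¹ molecules

Photon energy at 514 nm: hc/λ = (6.626×10⁻³⁴)(2.998×10⁸)/(514×10⁻⁹) = 3.865×10⁻¹⁹ J.
Photons incident: 2580 / 3.865×10⁻¹⁹ = 6.675×10²¹, i.e. 6.675×10²¹/6.022×10²³ = 0.01108 mol.
Product: Φ × n_abs = 0.585 × 0.01108 = 0.006482 mol.
As a count: 0.006482 × 6.022×10²³ = 3.9×10²¹.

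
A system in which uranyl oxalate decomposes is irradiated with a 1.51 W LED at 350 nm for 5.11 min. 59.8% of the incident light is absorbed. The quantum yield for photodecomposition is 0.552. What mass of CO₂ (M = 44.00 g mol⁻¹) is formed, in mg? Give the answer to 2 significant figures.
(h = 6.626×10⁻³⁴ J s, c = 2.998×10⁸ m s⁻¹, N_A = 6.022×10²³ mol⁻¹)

20 mg

Photon energy at 350 nm: hc/λ = (6.626×10⁻³⁴)(2.998×10⁸)/(350×10⁻⁹) = 5.676×10⁻¹⁹ J.
Energy delivered: (1.51 W)(306.6 s) = 463.0 J.
Photons incident: 463.0 / 5.676×10⁻¹⁹ = 8.157×10²⁰, i.e. 8.157×10²⁰/6.022×10²³ = 0.001355 mol.
Photons absorbed: 0.598 × 0.001355 = 8.103×10⁻⁴ mol.
Product: Φ × n_abs = 0.552 × 8.103×10⁻⁴ = 4.473×10⁻⁴ mol.
Mass: 4.473×10⁻⁴ × 44.00 = 0.01968 g = 20 mg.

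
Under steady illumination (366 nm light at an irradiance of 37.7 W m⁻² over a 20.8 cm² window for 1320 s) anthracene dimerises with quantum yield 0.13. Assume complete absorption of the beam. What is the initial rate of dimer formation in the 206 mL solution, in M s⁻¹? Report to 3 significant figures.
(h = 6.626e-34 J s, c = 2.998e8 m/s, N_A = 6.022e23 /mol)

1.51e-7 M s⁻¹

Photon energy at 366 nm: hc/λ = (6.626e-34)(2.998e8)/(366e-9) = 5.428e-19 J.
Energy delivered: (37.7 W m⁻²)(20.8e-4 m²)(1320 s) = 103.5 J.
Photons incident: 103.5 / 5.428e-19 = 1.907e20, i.e. 1.907e20/6.022e23 = 3.167e-4 mol.
Product formed: 0.13 × 3.167e-4 = 4.117e-5 mol.
Rate: 4.117e-5 mol / (1320 s × 0.206 L) = 1.51e-7 M s⁻¹.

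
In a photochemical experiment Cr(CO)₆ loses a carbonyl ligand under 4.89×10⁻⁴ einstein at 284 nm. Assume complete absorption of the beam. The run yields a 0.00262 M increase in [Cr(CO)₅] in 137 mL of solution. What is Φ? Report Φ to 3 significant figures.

Φ = 0.734

Product: (0.00262 M)(0.137 L) = 3.589×10⁻⁴ mol.
Φ = 3.589×10⁻⁴ mol / 4.89×10⁻⁴ mol photons = 0.734.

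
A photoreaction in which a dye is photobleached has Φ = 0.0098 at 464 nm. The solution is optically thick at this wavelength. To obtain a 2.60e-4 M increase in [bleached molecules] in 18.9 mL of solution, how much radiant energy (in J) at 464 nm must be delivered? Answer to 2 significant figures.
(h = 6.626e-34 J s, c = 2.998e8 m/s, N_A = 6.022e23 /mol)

Product: (2.60e-4 M)(0.0189 L) = 4.914e-6 mol.
Photons that must be absorbed: 4.914e-6 / 0.0098 = 5.014e-4 mol.
Photon energy: hc/λ = 4.281e-19 J; per mole, 2.578e5 J mol⁻¹.
Energy required: 5.014e-4 × 2.578e5 = 130 J.

130 J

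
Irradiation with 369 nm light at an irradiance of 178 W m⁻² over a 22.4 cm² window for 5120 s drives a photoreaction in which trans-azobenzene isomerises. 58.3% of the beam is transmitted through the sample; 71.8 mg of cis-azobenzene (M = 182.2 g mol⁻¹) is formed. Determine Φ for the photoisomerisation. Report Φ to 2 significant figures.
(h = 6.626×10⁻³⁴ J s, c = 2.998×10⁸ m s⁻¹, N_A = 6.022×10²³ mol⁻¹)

Product: 71.8 mg / 182.2 g mol⁻¹ = 3.941×10⁻⁴ mol.
Photon energy at 369 nm: hc/λ = (6.626×10⁻³⁴)(2.998×10⁸)/(369×10⁻⁹) = 5.383×10⁻¹⁹ J.
Energy delivered: (178 W m⁻²)(22.4×10⁻⁴ m²)(5120 s) = 2041 J.
Photons incident: 2041 / 5.383×10⁻¹⁹ = 3.792×10²¹, i.e. 3.792×10²¹/6.022×10²³ = 0.006297 mol.
Fraction absorbed: 1 − 58.3/100 = 0.4170.
Photons absorbed: 0.4170 × 0.006297 = 0.002626 mol.
Φ = 3.941×10⁻⁴ mol / 0.002626 mol photons = 0.15.

Φ = 0.15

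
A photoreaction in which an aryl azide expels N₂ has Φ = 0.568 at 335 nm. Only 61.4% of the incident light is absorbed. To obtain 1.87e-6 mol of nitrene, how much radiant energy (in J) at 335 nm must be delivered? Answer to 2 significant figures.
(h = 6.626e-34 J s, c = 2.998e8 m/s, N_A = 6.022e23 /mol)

Photons that must be absorbed: 1.87e-6 / 0.568 = 3.292e-6 mol.
Incident photons needed: 3.292e-6 / 0.614 = 5.362e-6 mol.
Photon energy: hc/λ = 5.930e-19 J; per mole, 3.571e5 J mol⁻¹.
Energy required: 5.362e-6 × 3.571e5 = 1.9 J.

1.9 J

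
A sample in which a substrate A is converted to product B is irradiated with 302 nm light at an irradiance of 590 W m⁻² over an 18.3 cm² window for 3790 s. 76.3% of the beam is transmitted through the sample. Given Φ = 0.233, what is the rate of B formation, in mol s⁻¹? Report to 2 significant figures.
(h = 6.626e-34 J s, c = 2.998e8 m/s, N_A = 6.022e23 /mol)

Photon energy at 302 nm: hc/λ = (6.626e-34)(2.998e8)/(302e-9) = 6.578e-19 J.
Energy delivered: (590 W m⁻²)(18.3e-4 m²)(3790 s) = 4092 J.
Photons incident: 4092 / 6.578e-19 = 6.221e21, i.e. 6.221e21/6.022e23 = 0.01033 mol.
Fraction absorbed: 1 − 76.3/100 = 0.2370.
Photons absorbed: 0.2370 × 0.01033 = 0.002448 mol.
Product formed: 0.233 × 0.002448 = 5.704e-4 mol.
Rate: 5.704e-4 / 3790 s = 1.5e-7 mol s⁻¹.

1.5e-7 mol s⁻¹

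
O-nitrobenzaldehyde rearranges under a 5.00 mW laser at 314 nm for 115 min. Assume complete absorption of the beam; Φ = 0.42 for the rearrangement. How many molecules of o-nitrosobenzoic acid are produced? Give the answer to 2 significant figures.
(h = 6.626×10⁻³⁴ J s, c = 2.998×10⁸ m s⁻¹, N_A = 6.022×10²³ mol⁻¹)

Photon energy at 314 nm: hc/λ = (6.626×10⁻³⁴)(2.998×10⁸)/(314×10⁻⁹) = 6.326×10⁻¹⁹ J.
Energy delivered: (5.00 mW)(6900 s) = 34.50 J.
Photons incident: 34.50 / 6.326×10⁻¹⁹ = 5.454×10¹⁹, i.e. 5.454×10¹⁹/6.022×10²³ = 9.057×10⁻⁵ mol.
Product: Φ × n_abs = 0.42 × 9.057×10⁻⁵ = 3.804×10⁻⁵ mol.
As a count: 3.804×10⁻⁵ × 6.022×10²³ = 2.3×10¹⁹.

2.3×10¹⁹ molecules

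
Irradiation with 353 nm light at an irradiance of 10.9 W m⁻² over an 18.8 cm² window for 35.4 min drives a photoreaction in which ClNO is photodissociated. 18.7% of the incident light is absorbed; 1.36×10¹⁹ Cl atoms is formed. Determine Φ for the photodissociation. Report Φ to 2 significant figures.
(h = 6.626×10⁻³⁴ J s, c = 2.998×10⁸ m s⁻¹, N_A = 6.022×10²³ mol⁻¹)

Product: 1.36×10¹⁹ / 6.022×10²³ = 2.258×10⁻⁵ mol.
Photon energy at 353 nm: hc/λ = (6.626×10⁻³⁴)(2.998×10⁸)/(353×10⁻⁹) = 5.627×10⁻¹⁹ J.
Energy delivered: (10.9 W m⁻²)(18.8×10⁻⁴ m²)(2124 s) = 43.53 J.
Photons incident: 43.53 / 5.627×10⁻¹⁹ = 7.736×10¹⁹, i.e. 7.736×10¹⁹/6.022×10²³ = 1.285×10⁻⁴ mol.
Photons absorbed: 0.187 × 1.285×10⁻⁴ = 2.403×10⁻⁵ mol.
Φ = 2.258×10⁻⁵ mol / 2.403×10⁻⁵ mol photons = 0.94.

Φ = 0.94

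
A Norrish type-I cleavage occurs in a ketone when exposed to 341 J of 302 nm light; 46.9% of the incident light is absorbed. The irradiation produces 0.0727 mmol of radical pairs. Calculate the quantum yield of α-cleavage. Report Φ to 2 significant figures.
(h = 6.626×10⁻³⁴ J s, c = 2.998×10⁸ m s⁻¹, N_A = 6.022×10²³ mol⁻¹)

Φ = 0.18

Product: 0.0727 mmol = 7.27×10⁻⁵ mol.
Photon energy at 302 nm: hc/λ = (6.626×10⁻³⁴)(2.998×10⁸)/(302×10⁻⁹) = 6.578×10⁻¹⁹ J.
Photons incident: 341 / 6.578×10⁻¹⁹ = 5.184×10²⁰, i.e. 5.184×10²⁰/6.022×10²³ = 8.608×10⁻⁴ mol.
Photons absorbed: 0.469 × 8.608×10⁻⁴ = 4.037×10⁻⁴ mol.
Φ = 7.27×10⁻⁵ mol / 4.037×10⁻⁴ mol photons = 0.18.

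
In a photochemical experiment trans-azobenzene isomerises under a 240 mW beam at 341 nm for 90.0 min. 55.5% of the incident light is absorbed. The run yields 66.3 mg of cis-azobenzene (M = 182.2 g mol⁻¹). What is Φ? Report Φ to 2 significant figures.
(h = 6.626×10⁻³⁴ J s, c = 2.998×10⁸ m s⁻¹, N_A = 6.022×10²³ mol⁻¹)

Product: 66.3 mg / 182.2 g mol⁻¹ = 3.639×10⁻⁴ mol.
Photon energy at 341 nm: hc/λ = (6.626×10⁻³⁴)(2.998×10⁸)/(341×10⁻⁹) = 5.825×10⁻¹⁹ J.
Energy delivered: (240 mW)(5400 s) = 1296 J.
Photons incident: 1296 / 5.825×10⁻¹⁹ = 2.225×10²¹, i.e. 2.225×10²¹/6.022×10²³ = 0.003695 mol.
Photons absorbed: 0.555 × 0.003695 = 0.002051 mol.
Φ = 3.639×10⁻⁴ mol / 0.002051 mol photons = 0.18.

Φ = 0.18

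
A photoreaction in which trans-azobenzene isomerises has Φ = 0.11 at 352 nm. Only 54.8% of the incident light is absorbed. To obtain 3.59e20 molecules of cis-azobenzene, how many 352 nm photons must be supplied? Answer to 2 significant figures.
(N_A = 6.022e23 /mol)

6.0e21 photons

Product: 3.59e20 / 6.022e23 = 5.961e-4 mol.
Photons that must be absorbed: 5.961e-4 / 0.11 = 0.005419 mol.
Incident photons needed: 0.005419 / 0.548 = 0.009889 mol.
Photon count: 0.009889 × 6.022e23 = 6.0e21.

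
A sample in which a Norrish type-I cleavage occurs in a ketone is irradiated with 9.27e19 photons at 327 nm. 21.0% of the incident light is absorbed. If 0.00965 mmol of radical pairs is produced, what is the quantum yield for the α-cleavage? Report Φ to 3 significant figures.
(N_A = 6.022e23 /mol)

Φ = 0.299

Product: 0.00965 mmol = 9.65e-6 mol.
Moles of photons: 9.27e19 / 6.022e23 = 1.539e-4 mol.
Photons absorbed: 0.210 × 1.539e-4 = 3.232e-5 mol.
Φ = 9.65e-6 mol / 3.232e-5 mol photons = 0.299.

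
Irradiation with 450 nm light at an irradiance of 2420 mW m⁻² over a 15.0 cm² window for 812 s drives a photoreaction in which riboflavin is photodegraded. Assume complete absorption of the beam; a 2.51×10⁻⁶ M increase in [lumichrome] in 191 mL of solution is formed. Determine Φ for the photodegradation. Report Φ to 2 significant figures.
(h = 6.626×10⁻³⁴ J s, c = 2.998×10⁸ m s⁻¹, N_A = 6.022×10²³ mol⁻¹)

Φ = 0.043

Product: (2.51×10⁻⁶ M)(0.191 L) = 4.794×10⁻⁷ mol.
Photon energy at 450 nm: hc/λ = (6.626×10⁻³⁴)(2.998×10⁸)/(450×10⁻⁹) = 4.414×10⁻¹⁹ J.
Energy delivered: (2420 mW m⁻²)(15.0×10⁻⁴ m²)(812 s) = 2.948 J.
Photons incident: 2.948 / 4.414×10⁻¹⁹ = 6.679×10¹⁸, i.e. 6.679×10¹⁸/6.022×10²³ = 1.109×10⁻⁵ mol.
Φ = 4.794×10⁻⁷ mol / 1.109×10⁻⁵ mol photons = 0.043.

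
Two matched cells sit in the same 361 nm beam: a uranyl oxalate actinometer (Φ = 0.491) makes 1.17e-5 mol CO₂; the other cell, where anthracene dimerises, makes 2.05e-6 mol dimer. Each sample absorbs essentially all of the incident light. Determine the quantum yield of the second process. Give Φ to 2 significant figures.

Φ = 0.086

Photons absorbed by the actinometer: 1.17e-5 / 0.491 = 2.383e-5 mol.
Φ(unknown) = 2.05e-6 / 2.383e-5 = 0.086.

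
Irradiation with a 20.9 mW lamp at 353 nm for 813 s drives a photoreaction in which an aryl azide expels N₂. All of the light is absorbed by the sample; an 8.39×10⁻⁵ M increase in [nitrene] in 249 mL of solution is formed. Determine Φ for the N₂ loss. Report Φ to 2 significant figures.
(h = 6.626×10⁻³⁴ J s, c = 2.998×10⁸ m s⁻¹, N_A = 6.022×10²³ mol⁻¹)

Φ = 0.42

Product: (8.39×10⁻⁵ M)(0.249 L) = 2.089×10⁻⁵ mol.
Photon energy at 353 nm: hc/λ = (6.626×10⁻³⁴)(2.998×10⁸)/(353×10⁻⁹) = 5.627×10⁻¹⁹ J.
Energy delivered: (20.9 mW)(813 s) = 16.99 J.
Photons incident: 16.99 / 5.627×10⁻¹⁹ = 3.019×10¹⁹, i.e. 3.019×10¹⁹/6.022×10²³ = 5.013×10⁻⁵ mol.
Φ = 2.089×10⁻⁵ mol / 5.013×10⁻⁵ mol photons = 0.42.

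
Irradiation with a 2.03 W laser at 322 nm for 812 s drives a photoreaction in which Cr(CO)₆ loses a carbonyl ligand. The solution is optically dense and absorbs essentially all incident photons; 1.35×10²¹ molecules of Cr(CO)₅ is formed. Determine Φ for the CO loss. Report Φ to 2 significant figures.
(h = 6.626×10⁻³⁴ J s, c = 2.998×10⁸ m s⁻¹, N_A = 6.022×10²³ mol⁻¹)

Product: 1.35×10²¹ / 6.022×10²³ = 0.002242 mol.
Photon energy at 322 nm: hc/λ = (6.626×10⁻³⁴)(2.998×10⁸)/(322×10⁻⁹) = 6.169×10⁻¹⁹ J.
Energy delivered: (2.03 W)(812 s) = 1648 J.
Photons incident: 1648 / 6.169×10⁻¹⁹ = 2.671×10²¹, i.e. 2.671×10²¹/6.022×10²³ = 0.004435 mol.
Φ = 0.002242 mol / 0.004435 mol photons = 0.51.

Φ = 0.51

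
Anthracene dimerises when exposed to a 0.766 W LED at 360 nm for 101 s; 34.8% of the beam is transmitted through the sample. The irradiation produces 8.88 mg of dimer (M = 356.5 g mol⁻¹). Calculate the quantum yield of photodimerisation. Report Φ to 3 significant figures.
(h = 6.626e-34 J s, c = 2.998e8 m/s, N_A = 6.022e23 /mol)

Φ = 0.164

Product: 8.88 mg / 356.5 g mol⁻¹ = 2.491e-5 mol.
Photon energy at 360 nm: hc/λ = (6.626e-34)(2.998e8)/(360e-9) = 5.518e-19 J.
Energy delivered: (0.766 W)(101 s) = 77.37 J.
Photons incident: 77.37 / 5.518e-19 = 1.402e20, i.e. 1.402e20/6.022e23 = 2.328e-4 mol.
Fraction absorbed: 1 − 34.8/100 = 0.6520.
Photons absorbed: 0.6520 × 2.328e-4 = 1.518e-4 mol.
Φ = 2.491e-5 mol / 1.518e-4 mol photons = 0.164.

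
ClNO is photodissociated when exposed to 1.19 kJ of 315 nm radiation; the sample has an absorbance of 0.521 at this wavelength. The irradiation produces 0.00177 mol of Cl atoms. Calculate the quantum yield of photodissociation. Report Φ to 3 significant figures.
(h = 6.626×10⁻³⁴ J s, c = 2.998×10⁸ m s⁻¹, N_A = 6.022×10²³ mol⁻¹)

Φ = 0.808

Photon energy at 315 nm: hc/λ = (6.626×10⁻³⁴)(2.998×10⁸)/(315×10⁻⁹) = 6.306×10⁻¹⁹ J.
Incident energy: 1.19 kJ = 1190 J.
Photons incident: 1190 / 6.306×10⁻¹⁹ = 1.887×10²¹, i.e. 1.887×10²¹/6.022×10²³ = 0.003134 mol.
Fraction absorbed: 1 − 10^(−0.521) = 0.6987.
Photons absorbed: 0.6987 × 0.003134 = 0.002190 mol.
Φ = 0.00177 mol / 0.002190 mol photons = 0.808.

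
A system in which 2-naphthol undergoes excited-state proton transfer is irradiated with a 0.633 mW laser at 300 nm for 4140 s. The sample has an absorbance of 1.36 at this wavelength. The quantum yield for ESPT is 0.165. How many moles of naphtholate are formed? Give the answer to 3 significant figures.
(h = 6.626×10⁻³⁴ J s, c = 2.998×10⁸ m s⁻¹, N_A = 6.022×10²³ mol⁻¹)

1.04×10⁻⁶ mol

Photon energy at 300 nm: hc/λ = (6.626×10⁻³⁴)(2.998×10⁸)/(300×10⁻⁹) = 6.622×10⁻¹⁹ J.
Energy delivered: (0.633 mW)(4140 s) = 2.621 J.
Photons incident: 2.621 / 6.622×10⁻¹⁹ = 3.958×10¹⁸, i.e. 3.958×10¹⁸/6.022×10²³ = 6.573×10⁻⁶ mol.
Fraction absorbed: 1 − 10^(−1.36) = 0.9563.
Photons absorbed: 0.9563 × 6.573×10⁻⁶ = 6.286×10⁻⁶ mol.
Product: Φ × n_abs = 0.165 × 6.286×10⁻⁶ = 1.037×10⁻⁶ mol.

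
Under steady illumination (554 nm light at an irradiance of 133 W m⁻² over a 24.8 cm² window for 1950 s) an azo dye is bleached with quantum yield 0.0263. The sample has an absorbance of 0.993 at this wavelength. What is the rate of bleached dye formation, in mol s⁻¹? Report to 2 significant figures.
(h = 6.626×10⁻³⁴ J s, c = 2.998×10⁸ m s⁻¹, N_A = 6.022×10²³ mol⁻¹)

Photon energy at 554 nm: hc/λ = (6.626×10⁻³⁴)(2.998×10⁸)/(554×10⁻⁹) = 3.586×10⁻¹⁹ J.
Energy delivered: (133 W m⁻²)(24.8×10⁻⁴ m²)(1950 s) = 643.2 J.
Photons incident: 643.2 / 3.586×10⁻¹⁹ = 1.794×10²¹, i.e. 1.794×10²¹/6.022×10²³ = 0.002979 mol.
Fraction absorbed: 1 − 10^(−0.993) = 0.8984.
Photons absorbed: 0.8984 × 0.002979 = 0.002676 mol.
Product formed: 0.0263 × 0.002676 = 7.038×10⁻⁵ mol.
Rate: 7.038×10⁻⁵ / 1950 s = 3.6×10⁻⁸ mol s⁻¹.

3.6×10⁻⁸ mol s⁻¹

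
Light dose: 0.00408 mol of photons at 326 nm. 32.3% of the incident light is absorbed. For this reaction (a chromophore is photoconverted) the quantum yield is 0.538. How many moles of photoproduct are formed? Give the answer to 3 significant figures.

7.09e-4 mol

Photons absorbed: 0.323 × 0.00408 = 0.001318 mol.
Product: Φ × n_abs = 0.538 × 0.001318 = 7.091e-4 mol.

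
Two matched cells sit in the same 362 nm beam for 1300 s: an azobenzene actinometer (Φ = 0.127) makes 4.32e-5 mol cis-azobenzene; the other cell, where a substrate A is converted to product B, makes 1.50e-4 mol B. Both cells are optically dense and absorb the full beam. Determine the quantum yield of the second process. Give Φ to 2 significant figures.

Photons absorbed by the actinometer: 4.32e-5 / 0.127 = 3.402e-4 mol.
Φ(unknown) = 1.50e-4 / 3.402e-4 = 0.44.

Φ = 0.44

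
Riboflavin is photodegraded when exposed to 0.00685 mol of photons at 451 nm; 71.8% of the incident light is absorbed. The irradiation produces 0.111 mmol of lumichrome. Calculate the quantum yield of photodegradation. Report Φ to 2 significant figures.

Product: 0.111 mmol = 1.11×10⁻⁴ mol.
Photons absorbed: 0.718 × 0.00685 = 0.004918 mol.
Φ = 1.11×10⁻⁴ mol / 0.004918 mol photons = 0.023.

Φ = 0.023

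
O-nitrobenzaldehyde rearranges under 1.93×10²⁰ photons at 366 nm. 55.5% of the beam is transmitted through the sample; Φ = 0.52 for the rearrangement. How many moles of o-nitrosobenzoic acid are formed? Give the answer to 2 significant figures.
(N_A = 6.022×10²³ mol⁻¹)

Moles of photons: 1.93×10²⁰ / 6.022×10²³ = 3.205×10⁻⁴ mol.
Fraction absorbed: 1 − 55.5/100 = 0.4450.
Photons absorbed: 0.4450 × 3.205×10⁻⁴ = 1.426×10⁻⁴ mol.
Product: Φ × n_abs = 0.52 × 1.426×10⁻⁴ = 7.415×10⁻⁵ mol.

7.4×10⁻⁵ mol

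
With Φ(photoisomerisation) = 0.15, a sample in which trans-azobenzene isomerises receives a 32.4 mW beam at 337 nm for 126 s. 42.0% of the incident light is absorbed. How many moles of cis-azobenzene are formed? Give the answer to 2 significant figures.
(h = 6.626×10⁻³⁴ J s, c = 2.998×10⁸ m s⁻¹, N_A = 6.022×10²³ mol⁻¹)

Photon energy at 337 nm: hc/λ = (6.626×10⁻³⁴)(2.998×10⁸)/(337×10⁻⁹) = 5.895×10⁻¹⁹ J.
Energy delivered: (32.4 mW)(126 s) = 4.082 J.
Photons incident: 4.082 / 5.895×10⁻¹⁹ = 6.925×10¹⁸, i.e. 6.925×10¹⁸/6.022×10²³ = 1.150×10⁻⁵ mol.
Photons absorbed: 0.420 × 1.150×10⁻⁵ = 4.830×10⁻⁶ mol.
Product: Φ × n_abs = 0.15 × 4.830×10⁻⁶ = 7.245×10⁻⁷ mol.

7.2×10⁻⁷ mol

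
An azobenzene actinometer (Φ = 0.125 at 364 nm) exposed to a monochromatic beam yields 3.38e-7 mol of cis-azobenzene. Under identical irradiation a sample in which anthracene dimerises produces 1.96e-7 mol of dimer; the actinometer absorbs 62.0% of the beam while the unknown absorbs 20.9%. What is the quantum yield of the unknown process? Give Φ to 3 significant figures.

Φ = 0.215

Photons absorbed by the actinometer: 3.38e-7 / 0.125 = 2.704e-6 mol.
Incident flux: 2.704e-6 / 0.620 = 4.361e-6 einstein.
Absorbed by unknown: 0.209 × 4.361e-6 = 9.114e-7 mol.
Φ(unknown) = 1.96e-7 / 9.114e-7 = 0.215.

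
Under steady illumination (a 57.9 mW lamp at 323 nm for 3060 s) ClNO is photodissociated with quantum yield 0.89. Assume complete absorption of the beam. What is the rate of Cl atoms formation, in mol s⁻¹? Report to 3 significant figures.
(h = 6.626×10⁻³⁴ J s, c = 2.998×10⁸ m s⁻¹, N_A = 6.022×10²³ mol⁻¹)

Photon energy at 323 nm: hc/λ = (6.626×10⁻³⁴)(2.998×10⁸)/(323×10⁻⁹) = 6.150×10⁻¹⁹ J.
Energy delivered: (57.9 mW)(3060 s) = 177.2 J.
Photons incident: 177.2 / 6.150×10⁻¹⁹ = 2.881×10²⁰, i.e. 2.881×10²⁰/6.022×10²³ = 4.784×10⁻⁴ mol.
Product formed: 0.89 × 4.784×10⁻⁴ = 4.258×10⁻⁴ mol.
Rate: 4.258×10⁻⁴ / 3060 s = 1.39×10⁻⁷ mol s⁻¹.

1.39×10⁻⁷ mol s⁻¹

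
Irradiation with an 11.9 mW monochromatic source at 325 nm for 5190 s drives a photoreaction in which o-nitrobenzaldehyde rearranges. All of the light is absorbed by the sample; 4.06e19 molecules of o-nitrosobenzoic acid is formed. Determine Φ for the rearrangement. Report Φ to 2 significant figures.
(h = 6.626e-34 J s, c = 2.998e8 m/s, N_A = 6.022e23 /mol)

Φ = 0.40

Product: 4.06e19 / 6.022e23 = 6.742e-5 mol.
Photon energy at 325 nm: hc/λ = (6.626e-34)(2.998e8)/(325e-9) = 6.112e-19 J.
Energy delivered: (11.9 mW)(5190 s) = 61.76 J.
Photons incident: 61.76 / 6.112e-19 = 1.010e20, i.e. 1.010e20/6.022e23 = 1.677e-4 mol.
Φ = 6.742e-5 mol / 1.677e-4 mol photons = 0.40.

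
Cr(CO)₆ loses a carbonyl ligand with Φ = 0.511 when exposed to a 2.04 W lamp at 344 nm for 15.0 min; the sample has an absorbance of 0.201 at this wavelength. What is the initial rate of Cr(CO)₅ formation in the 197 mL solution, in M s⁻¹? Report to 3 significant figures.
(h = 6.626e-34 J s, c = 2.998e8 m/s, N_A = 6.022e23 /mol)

Photon energy at 344 nm: hc/λ = (6.626e-34)(2.998e8)/(344e-9) = 5.775e-19 J.
Energy delivered: (2.04 W)(900 s) = 1836 J.
Photons incident: 1836 / 5.775e-19 = 3.179e21, i.e. 3.179e21/6.022e23 = 0.005279 mol.
Fraction absorbed: 1 − 10^(−0.201) = 0.3705.
Photons absorbed: 0.3705 × 0.005279 = 0.001956 mol.
Product formed: 0.511 × 0.001956 = 9.995e-4 mol.
Rate: 9.995e-4 mol / (900 s × 0.197 L) = 5.64e-6 M s⁻¹.

5.64e-6 M s⁻¹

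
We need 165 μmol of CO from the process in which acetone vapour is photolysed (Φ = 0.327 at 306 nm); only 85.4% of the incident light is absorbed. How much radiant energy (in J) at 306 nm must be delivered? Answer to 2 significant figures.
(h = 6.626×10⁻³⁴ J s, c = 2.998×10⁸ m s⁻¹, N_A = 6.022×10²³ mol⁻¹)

230 J

Product: 165 μmol = 1.65×10⁻⁴ mol.
Photons that must be absorbed: 1.65×10⁻⁴ / 0.327 = 5.046×10⁻⁴ mol.
Incident photons needed: 5.046×10⁻⁴ / 0.854 = 5.909×10⁻⁴ mol.
Photon energy: hc/λ = 6.492×10⁻¹⁹ J; per mole, 3.909×10⁵ J mol⁻¹.
Energy required: 5.909×10⁻⁴ × 3.909×10⁵ = 230 J.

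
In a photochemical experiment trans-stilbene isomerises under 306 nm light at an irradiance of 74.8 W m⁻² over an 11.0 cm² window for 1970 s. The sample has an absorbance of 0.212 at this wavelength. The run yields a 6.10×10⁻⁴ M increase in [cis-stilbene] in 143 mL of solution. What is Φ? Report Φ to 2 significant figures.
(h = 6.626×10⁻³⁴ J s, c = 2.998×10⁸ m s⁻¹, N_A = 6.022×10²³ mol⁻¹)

Product: (6.10×10⁻⁴ M)(0.143 L) = 8.723×10⁻⁵ mol.
Photon energy at 306 nm: hc/λ = (6.626×10⁻³⁴)(2.998×10⁸)/(306×10⁻⁹) = 6.492×10⁻¹⁹ J.
Energy delivered: (74.8 W m⁻²)(11.0×10⁻⁴ m²)(1970 s) = 162.1 J.
Photons incident: 162.1 / 6.492×10⁻¹⁹ = 2.497×10²⁰, i.e. 2.497×10²⁰/6.022×10²³ = 4.146×10⁻⁴ mol.
Fraction absorbed: 1 − 10^(−0.212) = 0.3862.
Photons absorbed: 0.3862 × 4.146×10⁻⁴ = 1.601×10⁻⁴ mol.
Φ = 8.723×10⁻⁵ mol / 1.601×10⁻⁴ mol photons = 0.54.

Φ = 0.54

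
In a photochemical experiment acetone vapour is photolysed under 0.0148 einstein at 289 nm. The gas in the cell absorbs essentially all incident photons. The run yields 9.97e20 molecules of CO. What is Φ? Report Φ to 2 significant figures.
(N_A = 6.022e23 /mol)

Φ = 0.11

Product: 9.97e20 / 6.022e23 = 0.001656 mol.
Φ = 0.001656 mol / 0.0148 mol photons = 0.11.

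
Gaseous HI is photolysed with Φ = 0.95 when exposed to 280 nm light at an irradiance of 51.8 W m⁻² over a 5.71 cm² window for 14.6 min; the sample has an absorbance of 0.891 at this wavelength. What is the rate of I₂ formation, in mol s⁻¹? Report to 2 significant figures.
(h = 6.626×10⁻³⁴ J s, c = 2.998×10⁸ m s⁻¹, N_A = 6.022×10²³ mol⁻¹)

Photon energy at 280 nm: hc/λ = (6.626×10⁻³⁴)(2.998×10⁸)/(280×10⁻⁹) = 7.095×10⁻¹⁹ J.
Energy delivered: (51.8 W m⁻²)(5.71×10⁻⁴ m²)(876 s) = 25.91 J.
Photons incident: 25.91 / 7.095×10⁻¹⁹ = 3.652×10¹⁹, i.e. 3.652×10¹⁹/6.022×10²³ = 6.064×10⁻⁵ mol.
Fraction absorbed: 1 − 10^(−0.891) = 0.8715.
Photons absorbed: 0.8715 × 6.064×10⁻⁵ = 5.285×10⁻⁵ mol.
Product formed: 0.95 × 5.285×10⁻⁵ = 5.021×10⁻⁵ mol.
Rate: 5.021×10⁻⁵ / 876 s = 5.7×10⁻⁸ mol s⁻¹.

5.7×10⁻⁸ mol s⁻¹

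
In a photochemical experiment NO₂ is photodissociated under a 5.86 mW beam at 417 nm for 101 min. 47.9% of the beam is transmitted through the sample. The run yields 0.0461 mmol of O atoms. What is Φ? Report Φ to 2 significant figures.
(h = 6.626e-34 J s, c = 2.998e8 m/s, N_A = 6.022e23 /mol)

Φ = 0.71

Product: 0.0461 mmol = 4.61e-5 mol.
Photon energy at 417 nm: hc/λ = (6.626e-34)(2.998e8)/(417e-9) = 4.764e-19 J.
Energy delivered: (5.86 mW)(6060 s) = 35.51 J.
Photons incident: 35.51 / 4.764e-19 = 7.454e19, i.e. 7.454e19/6.022e23 = 1.238e-4 mol.
Fraction absorbed: 1 − 47.9/100 = 0.5210.
Photons absorbed: 0.5210 × 1.238e-4 = 6.450e-5 mol.
Φ = 4.61e-5 mol / 6.450e-5 mol photons = 0.71.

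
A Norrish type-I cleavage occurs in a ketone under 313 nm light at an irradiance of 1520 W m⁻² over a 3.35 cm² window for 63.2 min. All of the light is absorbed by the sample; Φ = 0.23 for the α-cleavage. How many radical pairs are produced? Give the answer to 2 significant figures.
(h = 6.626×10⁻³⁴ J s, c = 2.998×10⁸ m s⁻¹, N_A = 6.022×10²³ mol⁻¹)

7.0×10²⁰ radical pairs

Photon energy at 313 nm: hc/λ = (6.626×10⁻³⁴)(2.998×10⁸)/(313×10⁻⁹) = 6.347×10⁻¹⁹ J.
Energy delivered: (1520 W m⁻²)(3.35×10⁻⁴ m²)(3792 s) = 1931 J.
Photons incident: 1931 / 6.347×10⁻¹⁹ = 3.042×10²¹, i.e. 3.042×10²¹/6.022×10²³ = 0.005051 mol.
Product: Φ × n_abs = 0.23 × 0.005051 = 0.001162 mol.
As a count: 0.001162 × 6.022×10²³ = 7.0×10²⁰.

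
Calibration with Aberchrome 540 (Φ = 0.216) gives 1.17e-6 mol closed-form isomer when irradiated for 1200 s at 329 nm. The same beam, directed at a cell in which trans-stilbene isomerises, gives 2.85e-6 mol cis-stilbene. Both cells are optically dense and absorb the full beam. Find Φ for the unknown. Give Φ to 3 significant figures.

Photons absorbed by the actinometer: 1.17e-6 / 0.216 = 5.417e-6 mol.
Φ(unknown) = 2.85e-6 / 5.417e-6 = 0.526.

Φ = 0.526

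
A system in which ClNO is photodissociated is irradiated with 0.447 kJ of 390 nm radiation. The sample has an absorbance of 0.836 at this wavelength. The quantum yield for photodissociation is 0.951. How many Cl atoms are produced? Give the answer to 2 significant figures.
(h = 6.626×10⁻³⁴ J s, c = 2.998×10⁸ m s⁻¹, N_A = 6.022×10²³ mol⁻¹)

Photon energy at 390 nm: hc/λ = (6.626×10⁻³⁴)(2.998×10⁸)/(390×10⁻⁹) = 5.094×10⁻¹⁹ J.
Incident energy: 0.447 kJ = 447 J.
Photons incident: 447 / 5.094×10⁻¹⁹ = 8.775×10²⁰, i.e. 8.775×10²⁰/6.022×10²³ = 0.001457 mol.
Fraction absorbed: 1 − 10^(−0.836) = 0.8541.
Photons absorbed: 0.8541 × 0.001457 = 0.001244 mol.
Product: Φ × n_abs = 0.951 × 0.001244 = 0.001183 mol.
As a count: 0.001183 × 6.022×10²³ = 7.1×10²⁰.

7.1×10²⁰ atoms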